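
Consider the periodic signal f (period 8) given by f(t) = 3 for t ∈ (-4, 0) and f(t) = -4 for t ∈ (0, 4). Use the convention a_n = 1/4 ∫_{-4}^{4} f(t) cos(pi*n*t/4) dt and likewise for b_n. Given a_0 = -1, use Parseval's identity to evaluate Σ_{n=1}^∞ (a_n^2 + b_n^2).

49/2

Parseval: a_0^2/2 + Σ_{n≥1} (a_n^2+b_n^2) = 1/4 ∫_{-4}^{4} f(t)^2 dt = 25.
Subtract a_0^2/2 = 1/2: Σ (a_n^2+b_n^2) = 49/2.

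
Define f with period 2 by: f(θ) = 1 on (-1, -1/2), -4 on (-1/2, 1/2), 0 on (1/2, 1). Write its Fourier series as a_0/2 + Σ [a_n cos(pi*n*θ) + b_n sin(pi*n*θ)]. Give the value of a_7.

9/(7*pi)

a_7 = ∫_{-1}^{1} f(θ) cos(7*pi*θ) dθ.
Split the integral at the breakpoints.
Directly, an antiderivative of (1) cos(7*pi*θ) is sin(7*pi*θ)/(7*pi); evaluating from -1 to -1/2: ∫_{-1}^{-1/2} (1) cos(7*pi*θ) dθ = (1/(7*pi)) - (0) = 1/(7*pi).
Directly, an antiderivative of (-4) cos(7*pi*θ) is -4*sin(7*pi*θ)/(7*pi); evaluating from -1/2 to 1/2: ∫_{-1/2}^{1/2} (-4) cos(7*pi*θ) dθ = (4/(7*pi)) - (-4/(7*pi)) = 8/(7*pi).
∫_{1/2}^{1} (0) cos(7*pi*θ) dθ = 0.
Summing the pieces gives a_7 = 9/(7*pi).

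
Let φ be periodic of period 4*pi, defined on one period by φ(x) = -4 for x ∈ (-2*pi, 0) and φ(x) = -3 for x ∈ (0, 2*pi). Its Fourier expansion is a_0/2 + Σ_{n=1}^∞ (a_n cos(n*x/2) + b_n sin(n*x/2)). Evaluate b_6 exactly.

0

b_6 = (1/(2*pi)) ∫_{-2*pi}^{2*pi} φ(x) sin(3*x) dx.
Split the integral at the breakpoints.
Directly, an antiderivative of (-4) sin(3*x) is 4*cos(3*x)/3; evaluating from -2*pi to 0: ∫_{-2*pi}^{0} (-4) sin(3*x) dx = (4/3) - (4/3) = 0.
Directly, an antiderivative of (-3) sin(3*x) is cos(3*x); evaluating from 0 to 2*pi: ∫_{0}^{2*pi} (-3) sin(3*x) dx = (1) - (1) = 0.
Summing the pieces and multiplying by (1/(2*pi)) gives b_6 = 0.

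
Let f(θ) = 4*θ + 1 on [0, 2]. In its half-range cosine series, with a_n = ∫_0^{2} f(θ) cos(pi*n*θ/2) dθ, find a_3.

a_3 = ∫_0^{2} (4*θ + 1) cos(3*pi*θ/2) dθ.
Integrating by parts (boundary term plus one more integral), an antiderivative of (4*θ + 1) cos(3*pi*θ/2) is 8*θ*sin(3*pi*θ/2)/(3*pi) + 2*sin(3*pi*θ/2)/(3*pi) + 16*cos(3*pi*θ/2)/(9*pi**2); evaluating from 0 to 2: ∫_{0}^{2} (4*θ + 1) cos(3*pi*θ/2) dθ = (-16/(9*pi**2)) - (16/(9*pi**2)) = -32/(9*pi**2).
Hence a_3 = -32/(9*pi**2).

-32/(9*pi**2)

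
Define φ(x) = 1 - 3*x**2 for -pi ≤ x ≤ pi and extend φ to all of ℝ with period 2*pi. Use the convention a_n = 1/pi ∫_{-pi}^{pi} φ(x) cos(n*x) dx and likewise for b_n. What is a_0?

a_0 = 1/pi ∫_{-pi}^{pi} φ(x) dx = 1/pi · (2*pi*(1 - pi**2)) = 2 - 2*pi**2.

2 - 2*pi**2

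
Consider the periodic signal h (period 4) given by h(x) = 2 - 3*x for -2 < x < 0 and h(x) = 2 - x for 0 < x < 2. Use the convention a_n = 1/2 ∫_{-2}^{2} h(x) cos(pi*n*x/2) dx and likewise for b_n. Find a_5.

a_5 = 1/2 ∫_{-2}^{2} h(x) cos(5*pi*x/2) dx.
Split the integral at the breakpoints.
Integrating by parts (boundary term plus one more integral), an antiderivative of (2 - 3*x) cos(5*pi*x/2) is -6*x*sin(5*pi*x/2)/(5*pi) + 4*sin(5*pi*x/2)/(5*pi) - 12*cos(5*pi*x/2)/(25*pi**2); evaluating from -2 to 0: ∫_{-2}^{0} (2 - 3*x) cos(5*pi*x/2) dx = (-12/(25*pi**2)) - (12/(25*pi**2)) = -24/(25*pi**2).
Integrating by parts (boundary term plus one more integral), an antiderivative of (2 - x) cos(5*pi*x/2) is -2*x*sin(5*pi*x/2)/(5*pi) + 4*sin(5*pi*x/2)/(5*pi) - 4*cos(5*pi*x/2)/(25*pi**2); evaluating from 0 to 2: ∫_{0}^{2} (2 - x) cos(5*pi*x/2) dx = (4/(25*pi**2)) - (-4/(25*pi**2)) = 8/(25*pi**2).
Summing the pieces and multiplying by (1/2) gives a_5 = -8/(25*pi**2).

-8/(25*pi**2)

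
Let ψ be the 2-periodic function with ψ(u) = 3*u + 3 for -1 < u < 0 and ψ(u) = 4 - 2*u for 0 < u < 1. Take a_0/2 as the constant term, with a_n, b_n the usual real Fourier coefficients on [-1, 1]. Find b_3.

b_3 = ∫_{-1}^{1} ψ(u) sin(3*pi*u) du.
Split the integral at the breakpoints.
Integrating by parts (boundary term plus one more integral), an antiderivative of (3*u + 3) sin(3*pi*u) is -u*cos(3*pi*u)/pi + sin(3*pi*u)/(3*pi**2) - cos(3*pi*u)/pi; evaluating from -1 to 0: ∫_{-1}^{0} (3*u + 3) sin(3*pi*u) du = (-1/pi) - (0) = -1/pi.
Integrating by parts (boundary term plus one more integral), an antiderivative of (4 - 2*u) sin(3*pi*u) is 2*u*cos(3*pi*u)/(3*pi) - 2*sin(3*pi*u)/(9*pi**2) - 4*cos(3*pi*u)/(3*pi); evaluating from 0 to 1: ∫_{0}^{1} (4 - 2*u) sin(3*pi*u) du = (2/(3*pi)) - (-4/(3*pi)) = 2/pi.
Summing the pieces gives b_3 = 1/pi.

1/pi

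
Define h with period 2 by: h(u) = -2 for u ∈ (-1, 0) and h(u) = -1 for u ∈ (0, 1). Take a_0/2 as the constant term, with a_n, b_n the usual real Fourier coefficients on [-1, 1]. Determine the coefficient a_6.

0

a_6 = ∫_{-1}^{1} h(u) cos(6*pi*u) du.
Split the integral at the breakpoints.
Directly, an antiderivative of (-2) cos(6*pi*u) is -sin(6*pi*u)/(3*pi); evaluating from -1 to 0: ∫_{-1}^{0} (-2) cos(6*pi*u) du = (0) - (0) = 0.
Directly, an antiderivative of (-1) cos(6*pi*u) is -sin(6*pi*u)/(6*pi); evaluating from 0 to 1: ∫_{0}^{1} (-1) cos(6*pi*u) du = (0) - (0) = 0.
Summing the pieces gives a_6 = 0.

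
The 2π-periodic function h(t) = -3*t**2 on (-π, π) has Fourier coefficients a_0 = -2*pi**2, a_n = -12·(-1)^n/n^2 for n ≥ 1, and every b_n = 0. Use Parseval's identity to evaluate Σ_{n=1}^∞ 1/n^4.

Parseval: a_0^2/2 + Σ a_n^2 = (1/π) ∫_{-π}^{π} h(t)^2 dt = 18*pi**4/5.
Subtract a_0^2/2 = 2*pi**4: Σ a_n^2 = 8*pi**4/5.
Since a_n^2 = 144/n^4, Σ 1/n^4 = pi**4/90.

pi**4/90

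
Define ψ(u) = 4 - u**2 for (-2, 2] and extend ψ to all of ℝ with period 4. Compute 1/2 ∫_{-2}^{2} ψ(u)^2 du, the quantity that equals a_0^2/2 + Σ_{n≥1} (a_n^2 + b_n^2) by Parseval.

256/15

1/2 ∫_{-2}^{2} ψ(u)^2 du = 1/2 · (512/15) = 256/15.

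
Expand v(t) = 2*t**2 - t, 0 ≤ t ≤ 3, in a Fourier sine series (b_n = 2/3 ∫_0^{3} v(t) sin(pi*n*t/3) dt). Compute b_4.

-15/(2*pi)

b_4 = 2/3 ∫_0^{3} (2*t**2 - t) sin(4*pi*t/3) dt.
Integrating by parts twice (tabular method), an antiderivative of (2*t**2 - t) sin(4*pi*t/3) is -3*t**2*cos(4*pi*t/3)/(2*pi) + 9*t*sin(4*pi*t/3)/(4*pi**2) + 3*t*cos(4*pi*t/3)/(4*pi) - 9*sin(4*pi*t/3)/(16*pi**2) + 27*cos(4*pi*t/3)/(16*pi**3); evaluating from 0 to 3: ∫_{0}^{3} (2*t**2 - t) sin(4*pi*t/3) dt = (9*(3 - 20*pi**2)/(16*pi**3)) - (27/(16*pi**3)) = -45/(4*pi).
Hence b_4 = (2/3)·(-45/(4*pi)) = -15/(2*pi).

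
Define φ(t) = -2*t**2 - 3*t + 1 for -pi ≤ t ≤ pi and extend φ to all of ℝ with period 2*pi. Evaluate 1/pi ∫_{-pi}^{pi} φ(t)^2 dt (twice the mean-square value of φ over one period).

1/pi ∫_{-pi}^{pi} φ(t)^2 dt = 1/pi · (2*pi*(15 + 25*pi**2 + 12*pi**4)/15) = 2 + 10*pi**2/3 + 8*pi**4/5.

2 + 10*pi**2/3 + 8*pi**4/5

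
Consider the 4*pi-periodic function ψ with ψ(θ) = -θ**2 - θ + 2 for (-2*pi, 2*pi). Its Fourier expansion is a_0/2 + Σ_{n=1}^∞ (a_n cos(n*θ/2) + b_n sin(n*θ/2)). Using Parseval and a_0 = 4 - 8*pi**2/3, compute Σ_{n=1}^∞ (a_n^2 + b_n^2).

8*pi**2*(15 + 16*pi**2)/45

Parseval: a_0^2/2 + Σ_{n≥1} (a_n^2+b_n^2) = (1/(2*pi)) ∫_{-2*pi}^{2*pi} ψ(θ)^2 dθ = -8*pi**2 + 8 + 32*pi**4/5.
Subtract a_0^2/2 = 8*(3 - 2*pi**2)**2/9: Σ (a_n^2+b_n^2) = 8*pi**2*(15 + 16*pi**2)/45.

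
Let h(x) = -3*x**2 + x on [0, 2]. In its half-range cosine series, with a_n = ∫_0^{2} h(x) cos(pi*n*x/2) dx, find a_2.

a_2 = ∫_0^{2} (-3*x**2 + x) cos(pi*x) dx.
Integrating by parts twice (tabular method), an antiderivative of (-3*x**2 + x) cos(pi*x) is -3*x**2*sin(pi*x)/pi + x*sin(pi*x)/pi - 6*x*cos(pi*x)/pi**2 + 6*sin(pi*x)/pi**3 + cos(pi*x)/pi**2; evaluating from 0 to 2: ∫_{0}^{2} (-3*x**2 + x) cos(pi*x) dx = (-11/pi**2) - (pi**(-2)) = -12/pi**2.
Hence a_2 = -12/pi**2.

-12/pi**2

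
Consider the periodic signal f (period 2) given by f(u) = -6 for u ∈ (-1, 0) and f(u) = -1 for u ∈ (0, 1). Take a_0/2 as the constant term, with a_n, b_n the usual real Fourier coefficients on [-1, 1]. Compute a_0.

-7

a_0 = ∫_{-1}^{1} f(u) du = -7.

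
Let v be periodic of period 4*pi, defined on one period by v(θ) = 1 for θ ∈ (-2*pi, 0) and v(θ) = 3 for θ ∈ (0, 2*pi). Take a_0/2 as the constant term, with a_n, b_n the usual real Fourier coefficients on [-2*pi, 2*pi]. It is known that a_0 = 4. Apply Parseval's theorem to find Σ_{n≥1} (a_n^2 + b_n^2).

Parseval: a_0^2/2 + Σ_{n≥1} (a_n^2+b_n^2) = (1/(2*pi)) ∫_{-2*pi}^{2*pi} v(θ)^2 dθ = 10.
Subtract a_0^2/2 = 8: Σ (a_n^2+b_n^2) = 2.

2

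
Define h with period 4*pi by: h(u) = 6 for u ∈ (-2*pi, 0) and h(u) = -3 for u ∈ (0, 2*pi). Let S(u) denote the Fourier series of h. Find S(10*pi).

u = 10*pi differs from u = 2*pi by 2 full period(s), and the series is 4*pi-periodic.
At u = 2*pi the one-sided limits are h(2*pi^-) = -3 and h(2*pi^+) = 6.
By Dirichlet's theorem the series converges to their average, [(-3) + (6)]/2 = 3/2.

3/2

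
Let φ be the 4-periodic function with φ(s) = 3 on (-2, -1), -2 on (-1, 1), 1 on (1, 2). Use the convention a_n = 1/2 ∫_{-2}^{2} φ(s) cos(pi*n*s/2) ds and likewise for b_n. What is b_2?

2/pi

b_2 = 1/2 ∫_{-2}^{2} φ(s) sin(pi*s) ds.
Split the integral at the breakpoints.
Directly, an antiderivative of (3) sin(pi*s) is -3*cos(pi*s)/pi; evaluating from -2 to -1: ∫_{-2}^{-1} (3) sin(pi*s) ds = (3/pi) - (-3/pi) = 6/pi.
Directly, an antiderivative of (-2) sin(pi*s) is 2*cos(pi*s)/pi; evaluating from -1 to 1: ∫_{-1}^{1} (-2) sin(pi*s) ds = (-2/pi) - (-2/pi) = 0.
Directly, an antiderivative of (1) sin(pi*s) is -cos(pi*s)/pi; evaluating from 1 to 2: ∫_{1}^{2} (1) sin(pi*s) ds = (-1/pi) - (1/pi) = -2/pi.
Summing the pieces and multiplying by (1/2) gives b_2 = 2/pi.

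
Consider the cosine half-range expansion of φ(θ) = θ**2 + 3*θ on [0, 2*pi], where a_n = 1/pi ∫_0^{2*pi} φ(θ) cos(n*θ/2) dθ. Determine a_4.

1

a_4 = 1/pi ∫_0^{2*pi} (θ**2 + 3*θ) cos(2*θ) dθ.
Integrating by parts twice (tabular method), an antiderivative of (θ**2 + 3*θ) cos(2*θ) is θ**2*sin(2*θ)/2 + 3*θ*sin(2*θ)/2 + θ*cos(2*θ)/2 - sin(2*θ)/4 + 3*cos(2*θ)/4; evaluating from 0 to 2*pi: ∫_{0}^{2*pi} (θ**2 + 3*θ) cos(2*θ) dθ = (3/4 + pi) - (3/4) = pi.
Hence a_4 = (1/pi)·(pi) = 1.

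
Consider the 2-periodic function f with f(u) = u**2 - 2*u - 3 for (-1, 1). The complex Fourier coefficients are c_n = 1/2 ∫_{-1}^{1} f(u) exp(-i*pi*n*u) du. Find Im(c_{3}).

Since f is real-valued, Im(c_{3}) = -1/2 ∫_{-1}^{1} f(u) sin(3*pi*u) du = -b_{3}/2.
Integrating by parts twice (tabular method), an antiderivative of (u**2 - 2*u - 3) sin(3*pi*u) is -u**2*cos(3*pi*u)/(3*pi) + 2*u*sin(3*pi*u)/(9*pi**2) + 2*u*cos(3*pi*u)/(3*pi) - 2*sin(3*pi*u)/(9*pi**2) + 2*cos(3*pi*u)/(27*pi**3) + cos(3*pi*u)/pi; evaluating from -1 to 1: ∫_{-1}^{1} (u**2 - 2*u - 3) sin(3*pi*u) du = (2*(-18*pi**2 - 1)/(27*pi**3)) - (-2/(27*pi**3)) = -4/(3*pi).
Hence Im(c_{3}) = (-1/2)·(-4/(3*pi)) = 2/(3*pi).

2/(3*pi)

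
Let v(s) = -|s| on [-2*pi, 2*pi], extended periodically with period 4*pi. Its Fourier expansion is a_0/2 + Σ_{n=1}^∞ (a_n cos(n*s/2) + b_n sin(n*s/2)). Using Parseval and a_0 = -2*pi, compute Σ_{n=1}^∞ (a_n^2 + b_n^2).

Parseval: a_0^2/2 + Σ_{n≥1} (a_n^2+b_n^2) = (1/(2*pi)) ∫_{-2*pi}^{2*pi} v(s)^2 ds = 8*pi**2/3.
Subtract a_0^2/2 = 2*pi**2: Σ (a_n^2+b_n^2) = 2*pi**2/3.

2*pi**2/3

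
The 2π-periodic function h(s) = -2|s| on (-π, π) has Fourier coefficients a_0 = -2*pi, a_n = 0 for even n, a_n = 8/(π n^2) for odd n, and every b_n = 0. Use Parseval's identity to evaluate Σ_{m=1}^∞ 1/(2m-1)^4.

pi**4/96

Parseval: a_0^2/2 + Σ a_n^2 = (1/π) ∫_{-π}^{π} h(s)^2 ds = 8*pi**2/3.
Subtract a_0^2/2 = 2*pi**2: Σ a_n^2 = 2*pi**2/3.
Only odd n contribute, with a_n^2 = 64/(π^2 n^4), so Σ_{m≥1} 1/(2m-1)^4 = π^2·(2*pi**2/3)/64 = pi**4/96.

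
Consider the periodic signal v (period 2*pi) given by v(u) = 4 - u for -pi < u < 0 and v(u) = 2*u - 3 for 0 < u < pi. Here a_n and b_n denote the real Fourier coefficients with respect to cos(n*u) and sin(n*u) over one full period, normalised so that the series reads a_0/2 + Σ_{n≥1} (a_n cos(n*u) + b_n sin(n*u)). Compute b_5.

b_5 = 1/pi ∫_{-pi}^{pi} v(u) sin(5*u) du.
Split the integral at the breakpoints.
Integrating by parts (boundary term plus one more integral), an antiderivative of (4 - u) sin(5*u) is u*cos(5*u)/5 - sin(5*u)/25 - 4*cos(5*u)/5; evaluating from -pi to 0: ∫_{-pi}^{0} (4 - u) sin(5*u) du = (-4/5) - (pi/5 + 4/5) = -8/5 - pi/5.
Integrating by parts (boundary term plus one more integral), an antiderivative of (2*u - 3) sin(5*u) is -2*u*cos(5*u)/5 + 2*sin(5*u)/25 + 3*cos(5*u)/5; evaluating from 0 to pi: ∫_{0}^{pi} (2*u - 3) sin(5*u) du = (-3/5 + 2*pi/5) - (3/5) = -6/5 + 2*pi/5.
Summing the pieces and multiplying by (1/pi) gives b_5 = (-14 + pi)/(5*pi).

(-14 + pi)/(5*pi)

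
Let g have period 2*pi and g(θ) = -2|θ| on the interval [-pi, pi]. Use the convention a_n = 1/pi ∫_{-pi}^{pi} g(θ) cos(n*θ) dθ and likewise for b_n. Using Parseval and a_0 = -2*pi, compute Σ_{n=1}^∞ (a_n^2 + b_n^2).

Parseval: a_0^2/2 + Σ_{n≥1} (a_n^2+b_n^2) = 1/pi ∫_{-pi}^{pi} g(θ)^2 dθ = 8*pi**2/3.
Subtract a_0^2/2 = 2*pi**2: Σ (a_n^2+b_n^2) = 2*pi**2/3.

2*pi**2/3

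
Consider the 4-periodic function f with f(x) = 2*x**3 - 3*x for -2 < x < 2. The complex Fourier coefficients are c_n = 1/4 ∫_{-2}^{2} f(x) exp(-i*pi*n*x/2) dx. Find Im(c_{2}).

-12/pi**3 + 5/pi

Since f is real-valued, Im(c_{2}) = -1/4 ∫_{-2}^{2} f(x) sin(pi*x) dx = -b_{2}/2.
f is odd and sin(pi*x) is odd, so the integrand is even: ∫_{-2}^{2} f(x) sin(pi*x) dx = 2∫_0^{2} f(x) sin(pi*x) dx.
Integrating by parts three times (tabular method), an antiderivative of (2*x**3 - 3*x) sin(pi*x) is -2*x**3*cos(pi*x)/pi + 6*x**2*sin(pi*x)/pi**2 + 12*x*cos(pi*x)/pi**3 + 3*x*cos(pi*x)/pi - 3*sin(pi*x)/pi**2 - 12*sin(pi*x)/pi**4; evaluating from 0 to 2: ∫_{0}^{2} (2*x**3 - 3*x) sin(pi*x) dx = (-10/pi + 24/pi**3) - (0) = -10/pi + 24/pi**3.
So ∫_{-2}^{2} f(x) sin(pi*x) dx = -20/pi + 48/pi**3.
Hence Im(c_{2}) = (-1/4)·(-20/pi + 48/pi**3) = -12/pi**3 + 5/pi.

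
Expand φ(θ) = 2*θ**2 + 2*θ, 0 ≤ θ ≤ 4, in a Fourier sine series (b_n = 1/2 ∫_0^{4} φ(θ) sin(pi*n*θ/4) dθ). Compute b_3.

b_3 = 1/2 ∫_0^{4} (2*θ**2 + 2*θ) sin(3*pi*θ/4) dθ.
Integrating by parts twice (tabular method), an antiderivative of (2*θ**2 + 2*θ) sin(3*pi*θ/4) is -8*θ**2*cos(3*pi*θ/4)/(3*pi) + 64*θ*sin(3*pi*θ/4)/(9*pi**2) - 8*θ*cos(3*pi*θ/4)/(3*pi) + 32*sin(3*pi*θ/4)/(9*pi**2) + 256*cos(3*pi*θ/4)/(27*pi**3); evaluating from 0 to 4: ∫_{0}^{4} (2*θ**2 + 2*θ) sin(3*pi*θ/4) dθ = (32*(-8 + 45*pi**2)/(27*pi**3)) - (256/(27*pi**3)) = 32*(-16 + 45*pi**2)/(27*pi**3).
Hence b_3 = (1/2)·(32*(-16 + 45*pi**2)/(27*pi**3)) = 16*(-16 + 45*pi**2)/(27*pi**3).

16*(-16 + 45*pi**2)/(27*pi**3)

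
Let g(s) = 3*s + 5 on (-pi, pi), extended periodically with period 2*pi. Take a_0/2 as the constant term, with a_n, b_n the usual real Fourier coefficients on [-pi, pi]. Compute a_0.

a_0 = 1/pi ∫_{-pi}^{pi} g(s) ds = 1/pi · (10*pi) = 10.

10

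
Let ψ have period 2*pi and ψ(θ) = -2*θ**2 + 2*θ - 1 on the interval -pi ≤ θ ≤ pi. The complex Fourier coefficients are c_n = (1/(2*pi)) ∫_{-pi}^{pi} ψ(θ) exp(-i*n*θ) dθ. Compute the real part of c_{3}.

Since ψ is real-valued, Re(c_{3}) = (1/(2*pi)) ∫_{-pi}^{pi} ψ(θ) cos(3*θ) dθ = a_{3}/2.
Integrating by parts twice (tabular method), an antiderivative of (-2*θ**2 + 2*θ - 1) cos(3*θ) is -2*θ**2*sin(3*θ)/3 + 2*θ*sin(3*θ)/3 - 4*θ*cos(3*θ)/9 - 5*sin(3*θ)/27 + 2*cos(3*θ)/9; evaluating from -pi to pi: ∫_{-pi}^{pi} (-2*θ**2 + 2*θ - 1) cos(3*θ) dθ = (-2/9 + 4*pi/9) - (-4*pi/9 - 2/9) = 8*pi/9.
Hence Re(c_{3}) = (1/(2*pi))·(8*pi/9) = 4/9.

4/9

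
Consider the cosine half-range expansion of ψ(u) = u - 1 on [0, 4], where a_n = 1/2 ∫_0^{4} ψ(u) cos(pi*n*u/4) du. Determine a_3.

-16/(9*pi**2)

a_3 = 1/2 ∫_0^{4} (u - 1) cos(3*pi*u/4) du.
Integrating by parts (boundary term plus one more integral), an antiderivative of (u - 1) cos(3*pi*u/4) is 4*u*sin(3*pi*u/4)/(3*pi) - 4*sin(3*pi*u/4)/(3*pi) + 16*cos(3*pi*u/4)/(9*pi**2); evaluating from 0 to 4: ∫_{0}^{4} (u - 1) cos(3*pi*u/4) du = (-16/(9*pi**2)) - (16/(9*pi**2)) = -32/(9*pi**2).
Hence a_3 = (1/2)·(-32/(9*pi**2)) = -16/(9*pi**2).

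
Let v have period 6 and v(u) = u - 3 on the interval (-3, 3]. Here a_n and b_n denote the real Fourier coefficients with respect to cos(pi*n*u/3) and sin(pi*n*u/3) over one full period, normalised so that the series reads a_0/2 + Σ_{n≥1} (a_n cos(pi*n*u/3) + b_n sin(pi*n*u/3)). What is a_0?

a_0 = 1/3 ∫_{-3}^{3} v(u) du = 1/3 · (-18) = -6.

-6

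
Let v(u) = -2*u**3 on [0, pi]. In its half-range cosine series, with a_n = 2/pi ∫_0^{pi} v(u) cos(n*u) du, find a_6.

a_6 = 2/pi ∫_0^{pi} (-2*u**3) cos(6*u) du.
Integrating by parts three times (tabular method), an antiderivative of (-2*u**3) cos(6*u) is -u**3*sin(6*u)/3 - u**2*cos(6*u)/6 + u*sin(6*u)/18 + cos(6*u)/108; evaluating from 0 to pi: ∫_{0}^{pi} (-2*u**3) cos(6*u) du = (1/108 - pi**2/6) - (1/108) = -pi**2/6.
Hence a_6 = (2/pi)·(-pi**2/6) = -pi/3.

-pi/3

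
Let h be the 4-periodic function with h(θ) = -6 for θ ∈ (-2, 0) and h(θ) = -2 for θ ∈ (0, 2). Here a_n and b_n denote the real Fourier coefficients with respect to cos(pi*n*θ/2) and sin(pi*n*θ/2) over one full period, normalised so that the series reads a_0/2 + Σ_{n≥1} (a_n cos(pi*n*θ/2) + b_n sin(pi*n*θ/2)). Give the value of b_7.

b_7 = 1/2 ∫_{-2}^{2} h(θ) sin(7*pi*θ/2) dθ.
Split the integral at the breakpoints.
Directly, an antiderivative of (-6) sin(7*pi*θ/2) is 12*cos(7*pi*θ/2)/(7*pi); evaluating from -2 to 0: ∫_{-2}^{0} (-6) sin(7*pi*θ/2) dθ = (12/(7*pi)) - (-12/(7*pi)) = 24/(7*pi).
Directly, an antiderivative of (-2) sin(7*pi*θ/2) is 4*cos(7*pi*θ/2)/(7*pi); evaluating from 0 to 2: ∫_{0}^{2} (-2) sin(7*pi*θ/2) dθ = (-4/(7*pi)) - (4/(7*pi)) = -8/(7*pi).
Summing the pieces and multiplying by (1/2) gives b_7 = 8/(7*pi).

8/(7*pi)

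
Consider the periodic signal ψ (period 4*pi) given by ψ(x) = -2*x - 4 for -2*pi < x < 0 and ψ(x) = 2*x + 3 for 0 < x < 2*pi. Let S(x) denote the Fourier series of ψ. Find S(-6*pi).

x = -6*pi differs from x = 2*pi by -2 full period(s), and the series is 4*pi-periodic.
At x = 2*pi the one-sided limits are ψ(2*pi^-) = 3 + 4*pi and ψ(2*pi^+) = -4 + 4*pi.
By Dirichlet's theorem the series converges to their average, [(3 + 4*pi) + (-4 + 4*pi)]/2 = -1/2 + 4*pi.

-1/2 + 4*pi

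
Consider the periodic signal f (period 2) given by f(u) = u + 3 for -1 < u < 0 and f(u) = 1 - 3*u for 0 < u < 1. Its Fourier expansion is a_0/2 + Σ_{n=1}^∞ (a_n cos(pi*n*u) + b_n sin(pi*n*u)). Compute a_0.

a_0 = ∫_{-1}^{1} f(u) du = 2.

2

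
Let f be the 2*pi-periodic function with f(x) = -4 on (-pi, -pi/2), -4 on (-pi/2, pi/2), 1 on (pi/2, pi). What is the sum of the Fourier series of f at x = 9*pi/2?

x = 9*pi/2 differs from x = pi/2 by 2 full period(s), and the series is 2*pi-periodic.
At x = pi/2 the one-sided limits are f(pi/2^-) = -4 and f(pi/2^+) = 1.
By Dirichlet's theorem the series converges to their average, [(-4) + (1)]/2 = -3/2.

-3/2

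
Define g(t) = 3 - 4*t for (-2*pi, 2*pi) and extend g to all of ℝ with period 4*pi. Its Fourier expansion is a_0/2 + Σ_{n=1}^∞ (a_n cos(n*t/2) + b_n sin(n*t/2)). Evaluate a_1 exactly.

0

a_1 = (1/(2*pi)) ∫_{-2*pi}^{2*pi} g(t) cos(t/2) dt.
Integrating by parts (boundary term plus one more integral), an antiderivative of (3 - 4*t) cos(t/2) is -8*t*sin(t/2) + 6*sin(t/2) - 16*cos(t/2); evaluating from -2*pi to 2*pi: ∫_{-2*pi}^{2*pi} (3 - 4*t) cos(t/2) dt = (16) - (16) = 0.
Hence a_1 = (1/(2*pi))·(0) = 0.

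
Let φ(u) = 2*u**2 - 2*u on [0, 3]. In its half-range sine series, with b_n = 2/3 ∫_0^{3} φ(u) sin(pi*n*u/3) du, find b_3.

-16/(3*pi**3) + 8/pi

b_3 = 2/3 ∫_0^{3} (2*u**2 - 2*u) sin(pi*u) du.
Integrating by parts twice (tabular method), an antiderivative of (2*u**2 - 2*u) sin(pi*u) is -2*u**2*cos(pi*u)/pi + 4*u*sin(pi*u)/pi**2 + 2*u*cos(pi*u)/pi - 2*sin(pi*u)/pi**2 + 4*cos(pi*u)/pi**3; evaluating from 0 to 3: ∫_{0}^{3} (2*u**2 - 2*u) sin(pi*u) du = (-4/pi**3 + 12/pi) - (4/pi**3) = -8/pi**3 + 12/pi.
Hence b_3 = (2/3)·(-8/pi**3 + 12/pi) = -16/(3*pi**3) + 8/pi.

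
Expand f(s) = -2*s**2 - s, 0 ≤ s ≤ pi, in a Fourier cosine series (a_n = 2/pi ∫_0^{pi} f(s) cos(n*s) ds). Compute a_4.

-1/2

a_4 = 2/pi ∫_0^{pi} (-2*s**2 - s) cos(4*s) ds.
Integrating by parts twice (tabular method), an antiderivative of (-2*s**2 - s) cos(4*s) is -s**2*sin(4*s)/2 - s*sin(4*s)/4 - s*cos(4*s)/4 + sin(4*s)/16 - cos(4*s)/16; evaluating from 0 to pi: ∫_{0}^{pi} (-2*s**2 - s) cos(4*s) ds = (-pi/4 - 1/16) - (-1/16) = -pi/4.
Hence a_4 = (2/pi)·(-pi/4) = -1/2.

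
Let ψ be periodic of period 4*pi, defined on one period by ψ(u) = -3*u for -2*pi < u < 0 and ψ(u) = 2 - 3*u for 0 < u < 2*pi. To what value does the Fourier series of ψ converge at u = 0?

At u = 0 the one-sided limits are ψ(0^-) = 0 and ψ(0^+) = 2.
By Dirichlet's theorem the series converges to their average, [(0) + (2)]/2 = 1.

1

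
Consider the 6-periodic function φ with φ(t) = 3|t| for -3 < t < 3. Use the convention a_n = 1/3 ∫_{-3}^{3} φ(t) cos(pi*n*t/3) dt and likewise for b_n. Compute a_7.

a_7 = 1/3 ∫_{-3}^{3} φ(t) cos(7*pi*t/3) dt.
φ is even and cos(7*pi*t/3) is even, so the integrand is even and a_7 = 2/3 ∫_0^{3} φ(t) cos(7*pi*t/3) dt.
Integrating by parts (boundary term plus one more integral), an antiderivative of (3*t) cos(7*pi*t/3) is 9*t*sin(7*pi*t/3)/(7*pi) + 27*cos(7*pi*t/3)/(49*pi**2); evaluating from 0 to 3: ∫_{0}^{3} (3*t) cos(7*pi*t/3) dt = (-27/(49*pi**2)) - (27/(49*pi**2)) = -54/(49*pi**2).
Hence a_7 = (2/3)·(-54/(49*pi**2)) = -36/(49*pi**2).

-36/(49*pi**2)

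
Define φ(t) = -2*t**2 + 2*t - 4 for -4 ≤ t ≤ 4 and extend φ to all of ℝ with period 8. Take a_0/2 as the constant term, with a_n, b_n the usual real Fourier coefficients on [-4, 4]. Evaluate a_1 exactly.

128/pi**2

a_1 = 1/4 ∫_{-4}^{4} φ(t) cos(pi*t/4) dt.
Integrating by parts twice (tabular method), an antiderivative of (-2*t**2 + 2*t - 4) cos(pi*t/4) is -8*t**2*sin(pi*t/4)/pi + 8*t*sin(pi*t/4)/pi - 64*t*cos(pi*t/4)/pi**2 - 16*sin(pi*t/4)/pi + 256*sin(pi*t/4)/pi**3 + 32*cos(pi*t/4)/pi**2; evaluating from -4 to 4: ∫_{-4}^{4} (-2*t**2 + 2*t - 4) cos(pi*t/4) dt = (224/pi**2) - (-288/pi**2) = 512/pi**2.
Hence a_1 = (1/4)·(512/pi**2) = 128/pi**2.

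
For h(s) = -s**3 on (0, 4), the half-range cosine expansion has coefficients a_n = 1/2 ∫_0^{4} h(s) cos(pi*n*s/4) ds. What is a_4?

-24/pi**2

a_4 = 1/2 ∫_0^{4} (-s**3) cos(pi*s) ds.
Integrating by parts three times (tabular method), an antiderivative of (-s**3) cos(pi*s) is -s**3*sin(pi*s)/pi - 3*s**2*cos(pi*s)/pi**2 + 6*s*sin(pi*s)/pi**3 + 6*cos(pi*s)/pi**4; evaluating from 0 to 4: ∫_{0}^{4} (-s**3) cos(pi*s) ds = (6*(1 - 8*pi**2)/pi**4) - (6/pi**4) = -48/pi**2.
Hence a_4 = (1/2)·(-48/pi**2) = -24/pi**2.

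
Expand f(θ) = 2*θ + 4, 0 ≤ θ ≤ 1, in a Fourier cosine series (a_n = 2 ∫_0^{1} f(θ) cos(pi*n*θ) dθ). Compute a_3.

-8/(9*pi**2)

a_3 = 2 ∫_0^{1} (2*θ + 4) cos(3*pi*θ) dθ.
Integrating by parts (boundary term plus one more integral), an antiderivative of (2*θ + 4) cos(3*pi*θ) is 2*θ*sin(3*pi*θ)/(3*pi) + 4*sin(3*pi*θ)/(3*pi) + 2*cos(3*pi*θ)/(9*pi**2); evaluating from 0 to 1: ∫_{0}^{1} (2*θ + 4) cos(3*pi*θ) dθ = (-2/(9*pi**2)) - (2/(9*pi**2)) = -4/(9*pi**2).
Hence a_3 = 2·(-4/(9*pi**2)) = -8/(9*pi**2).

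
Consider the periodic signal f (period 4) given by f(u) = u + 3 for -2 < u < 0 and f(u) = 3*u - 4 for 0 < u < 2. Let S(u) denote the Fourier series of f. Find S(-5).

u = -5 differs from u = -1 by -1 full period(s), and the series is 4-periodic.
f is continuous at u = -1 with value 2, so the series converges to 2 there.

2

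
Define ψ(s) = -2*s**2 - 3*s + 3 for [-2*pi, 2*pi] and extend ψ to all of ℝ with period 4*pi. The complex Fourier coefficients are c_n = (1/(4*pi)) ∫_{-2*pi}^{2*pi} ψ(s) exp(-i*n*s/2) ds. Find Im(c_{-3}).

-2

Since ψ is real-valued, Im(c_{-3}) = -(1/(4*pi)) ∫_{-2*pi}^{2*pi} ψ(s) sin(-3*s/2) ds = b_{3}/2.
Integrating by parts twice (tabular method), an antiderivative of (-2*s**2 - 3*s + 3) sin(-3*s/2) is -4*s**2*cos(3*s/2)/3 + 16*s*sin(3*s/2)/9 - 2*s*cos(3*s/2) + 4*sin(3*s/2)/3 + 86*cos(3*s/2)/27; evaluating from -2*pi to 2*pi: ∫_{-2*pi}^{2*pi} (-2*s**2 - 3*s + 3) sin(-3*s/2) ds = (-86/27 + 4*pi + 16*pi**2/3) - (-4*pi - 86/27 + 16*pi**2/3) = 8*pi.
Hence Im(c_{-3}) = (-1/(4*pi))·(8*pi) = -2.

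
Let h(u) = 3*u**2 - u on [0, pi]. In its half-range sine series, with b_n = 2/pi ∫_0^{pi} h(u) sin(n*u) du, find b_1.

b_1 = 2/pi ∫_0^{pi} (3*u**2 - u) sin(u) du.
Integrating by parts twice (tabular method), an antiderivative of (3*u**2 - u) sin(u) is -3*u**2*cos(u) + 6*u*sin(u) + u*cos(u) - sin(u) + 6*cos(u); evaluating from 0 to pi: ∫_{0}^{pi} (3*u**2 - u) sin(u) du = (-6 - pi + 3*pi**2) - (6) = -12 - pi + 3*pi**2.
Hence b_1 = (2/pi)·(-12 - pi + 3*pi**2) = -24/pi - 2 + 6*pi.

-24/pi - 2 + 6*pi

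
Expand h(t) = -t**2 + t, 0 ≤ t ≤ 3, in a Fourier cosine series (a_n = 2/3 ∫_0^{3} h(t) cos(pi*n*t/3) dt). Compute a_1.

24/pi**2

a_1 = 2/3 ∫_0^{3} (-t**2 + t) cos(pi*t/3) dt.
Integrating by parts twice (tabular method), an antiderivative of (-t**2 + t) cos(pi*t/3) is -3*t**2*sin(pi*t/3)/pi + 3*t*sin(pi*t/3)/pi - 18*t*cos(pi*t/3)/pi**2 + 54*sin(pi*t/3)/pi**3 + 9*cos(pi*t/3)/pi**2; evaluating from 0 to 3: ∫_{0}^{3} (-t**2 + t) cos(pi*t/3) dt = (45/pi**2) - (9/pi**2) = 36/pi**2.
Hence a_1 = (2/3)·(36/pi**2) = 24/pi**2.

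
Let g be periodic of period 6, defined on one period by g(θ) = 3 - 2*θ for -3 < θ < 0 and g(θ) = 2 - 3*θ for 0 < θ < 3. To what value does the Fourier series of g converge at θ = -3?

θ = -3 differs from θ = 3 by -1 full period(s), and the series is 6-periodic.
At θ = 3 the one-sided limits are g(3^-) = -7 and g(3^+) = 9.
By Dirichlet's theorem the series converges to their average, [(-7) + (9)]/2 = 1.

1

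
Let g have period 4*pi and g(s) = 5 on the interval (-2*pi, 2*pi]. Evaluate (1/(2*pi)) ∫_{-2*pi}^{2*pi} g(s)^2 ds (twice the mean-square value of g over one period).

50

(1/(2*pi)) ∫_{-2*pi}^{2*pi} g(s)^2 ds = (1/(2*pi)) · (100*pi) = 50.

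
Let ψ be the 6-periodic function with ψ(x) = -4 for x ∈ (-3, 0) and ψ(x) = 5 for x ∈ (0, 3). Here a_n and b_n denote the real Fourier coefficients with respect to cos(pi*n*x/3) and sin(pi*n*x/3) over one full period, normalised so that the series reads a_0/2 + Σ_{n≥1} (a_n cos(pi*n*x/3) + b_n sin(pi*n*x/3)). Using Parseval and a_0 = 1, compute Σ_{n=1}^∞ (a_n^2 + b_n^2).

Parseval: a_0^2/2 + Σ_{n≥1} (a_n^2+b_n^2) = 1/3 ∫_{-3}^{3} ψ(x)^2 dx = 41.
Subtract a_0^2/2 = 1/2: Σ (a_n^2+b_n^2) = 81/2.

81/2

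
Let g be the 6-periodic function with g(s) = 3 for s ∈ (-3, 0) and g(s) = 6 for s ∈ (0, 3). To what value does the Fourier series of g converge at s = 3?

9/2

s = 3 differs from s = -3 by 1 full period(s), and the series is 6-periodic.
At s = -3 the one-sided limits are g(-3^-) = 6 and g(-3^+) = 3.
By Dirichlet's theorem the series converges to their average, [(6) + (3)]/2 = 9/2.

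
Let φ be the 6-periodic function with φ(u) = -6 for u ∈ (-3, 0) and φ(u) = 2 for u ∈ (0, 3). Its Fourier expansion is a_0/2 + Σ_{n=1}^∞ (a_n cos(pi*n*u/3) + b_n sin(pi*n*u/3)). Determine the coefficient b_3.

16/(3*pi)

b_3 = 1/3 ∫_{-3}^{3} φ(u) sin(pi*u) du.
Split the integral at the breakpoints.
Directly, an antiderivative of (-6) sin(pi*u) is 6*cos(pi*u)/pi; evaluating from -3 to 0: ∫_{-3}^{0} (-6) sin(pi*u) du = (6/pi) - (-6/pi) = 12/pi.
Directly, an antiderivative of (2) sin(pi*u) is -2*cos(pi*u)/pi; evaluating from 0 to 3: ∫_{0}^{3} (2) sin(pi*u) du = (2/pi) - (-2/pi) = 4/pi.
Summing the pieces and multiplying by (1/3) gives b_3 = 16/(3*pi).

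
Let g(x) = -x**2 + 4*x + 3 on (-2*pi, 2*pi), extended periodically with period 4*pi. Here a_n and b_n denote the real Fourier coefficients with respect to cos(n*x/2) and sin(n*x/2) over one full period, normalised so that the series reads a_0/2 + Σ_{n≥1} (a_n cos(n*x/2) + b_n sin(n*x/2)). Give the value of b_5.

16/5

b_5 = (1/(2*pi)) ∫_{-2*pi}^{2*pi} g(x) sin(5*x/2) dx.
Integrating by parts twice (tabular method), an antiderivative of (-x**2 + 4*x + 3) sin(5*x/2) is 2*x**2*cos(5*x/2)/5 - 8*x*sin(5*x/2)/25 - 8*x*cos(5*x/2)/5 + 16*sin(5*x/2)/25 - 166*cos(5*x/2)/125; evaluating from -2*pi to 2*pi: ∫_{-2*pi}^{2*pi} (-x**2 + 4*x + 3) sin(5*x/2) dx = (-8*pi**2/5 + 166/125 + 16*pi/5) - (-8*pi**2/5 - 16*pi/5 + 166/125) = 32*pi/5.
Hence b_5 = (1/(2*pi))·(32*pi/5) = 16/5.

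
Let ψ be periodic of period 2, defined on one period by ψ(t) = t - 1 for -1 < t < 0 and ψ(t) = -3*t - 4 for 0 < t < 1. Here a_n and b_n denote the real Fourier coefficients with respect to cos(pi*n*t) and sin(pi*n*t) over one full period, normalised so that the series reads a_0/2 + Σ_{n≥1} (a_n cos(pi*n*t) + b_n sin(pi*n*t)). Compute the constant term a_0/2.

a_0 = ∫_{-1}^{1} ψ(t) dt = -7.
So the constant term a_0/2 = -7/2.

-7/2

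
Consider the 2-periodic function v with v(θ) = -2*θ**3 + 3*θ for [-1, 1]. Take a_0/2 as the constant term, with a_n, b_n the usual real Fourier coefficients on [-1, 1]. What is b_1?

b_1 = ∫_{-1}^{1} v(θ) sin(pi*θ) dθ.
v is odd and sin(pi*θ) is odd, so the integrand is even and b_1 = 2 ∫_0^{1} v(θ) sin(pi*θ) dθ.
Integrating by parts three times (tabular method), an antiderivative of (-2*θ**3 + 3*θ) sin(pi*θ) is 2*θ**3*cos(pi*θ)/pi - 6*θ**2*sin(pi*θ)/pi**2 - 3*θ*cos(pi*θ)/pi - 12*θ*cos(pi*θ)/pi**3 + 12*sin(pi*θ)/pi**4 + 3*sin(pi*θ)/pi**2; evaluating from 0 to 1: ∫_{0}^{1} (-2*θ**3 + 3*θ) sin(pi*θ) dθ = ((pi**2 + 12)/pi**3) - (0) = (pi**2 + 12)/pi**3.
Hence b_1 = 2·((pi**2 + 12)/pi**3) = 2/pi + 24/pi**3.

2/pi + 24/pi**3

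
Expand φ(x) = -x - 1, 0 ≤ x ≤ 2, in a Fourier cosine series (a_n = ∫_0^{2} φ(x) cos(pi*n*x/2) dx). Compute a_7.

a_7 = ∫_0^{2} (-x - 1) cos(7*pi*x/2) dx.
Integrating by parts (boundary term plus one more integral), an antiderivative of (-x - 1) cos(7*pi*x/2) is -2*x*sin(7*pi*x/2)/(7*pi) - 2*sin(7*pi*x/2)/(7*pi) - 4*cos(7*pi*x/2)/(49*pi**2); evaluating from 0 to 2: ∫_{0}^{2} (-x - 1) cos(7*pi*x/2) dx = (4/(49*pi**2)) - (-4/(49*pi**2)) = 8/(49*pi**2).
Hence a_7 = 8/(49*pi**2).

8/(49*pi**2)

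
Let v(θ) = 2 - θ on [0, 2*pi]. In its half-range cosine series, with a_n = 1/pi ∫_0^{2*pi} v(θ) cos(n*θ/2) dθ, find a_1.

8/pi

a_1 = 1/pi ∫_0^{2*pi} (2 - θ) cos(θ/2) dθ.
Integrating by parts (boundary term plus one more integral), an antiderivative of (2 - θ) cos(θ/2) is -2*θ*sin(θ/2) + 4*sin(θ/2) - 4*cos(θ/2); evaluating from 0 to 2*pi: ∫_{0}^{2*pi} (2 - θ) cos(θ/2) dθ = (4) - (-4) = 8.
Hence a_1 = (1/pi)·(8) = 8/pi.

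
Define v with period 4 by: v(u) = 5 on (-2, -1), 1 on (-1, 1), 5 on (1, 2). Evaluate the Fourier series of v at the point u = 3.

u = 3 differs from u = -1 by 1 full period(s), and the series is 4-periodic.
At u = -1 the one-sided limits are v(-1^-) = 5 and v(-1^+) = 1.
By Dirichlet's theorem the series converges to their average, [(5) + (1)]/2 = 3.

3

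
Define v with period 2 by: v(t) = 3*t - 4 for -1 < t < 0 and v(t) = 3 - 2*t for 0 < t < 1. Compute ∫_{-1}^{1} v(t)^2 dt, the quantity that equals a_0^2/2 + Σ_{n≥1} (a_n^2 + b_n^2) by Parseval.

106/3

∫_{-1}^{1} v(t)^2 dt = 106/3.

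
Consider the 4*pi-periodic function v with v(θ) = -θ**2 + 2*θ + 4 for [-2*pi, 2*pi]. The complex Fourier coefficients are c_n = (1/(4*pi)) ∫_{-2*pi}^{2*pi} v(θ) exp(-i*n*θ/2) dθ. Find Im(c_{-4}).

Since v is real-valued, Im(c_{-4}) = -(1/(4*pi)) ∫_{-2*pi}^{2*pi} v(θ) sin(-2*θ) dθ = b_{4}/2.
Integrating by parts twice (tabular method), an antiderivative of (-θ**2 + 2*θ + 4) sin(-2*θ) is -θ**2*cos(2*θ)/2 + θ*sin(2*θ)/2 + θ*cos(2*θ) - sin(2*θ)/2 + 9*cos(2*θ)/4; evaluating from -2*pi to 2*pi: ∫_{-2*pi}^{2*pi} (-θ**2 + 2*θ + 4) sin(-2*θ) dθ = (-2*pi**2 + 9/4 + 2*pi) - (-2*pi**2 - 2*pi + 9/4) = 4*pi.
Hence Im(c_{-4}) = (-1/(4*pi))·(4*pi) = -1.

-1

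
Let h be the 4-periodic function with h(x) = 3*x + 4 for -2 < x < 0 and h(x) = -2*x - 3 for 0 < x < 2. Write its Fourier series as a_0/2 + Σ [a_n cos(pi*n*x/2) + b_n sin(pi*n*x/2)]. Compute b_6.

-1/(3*pi)

b_6 = 1/2 ∫_{-2}^{2} h(x) sin(3*pi*x) dx.
Split the integral at the breakpoints.
Integrating by parts (boundary term plus one more integral), an antiderivative of (3*x + 4) sin(3*pi*x) is -x*cos(3*pi*x)/pi + sin(3*pi*x)/(3*pi**2) - 4*cos(3*pi*x)/(3*pi); evaluating from -2 to 0: ∫_{-2}^{0} (3*x + 4) sin(3*pi*x) dx = (-4/(3*pi)) - (2/(3*pi)) = -2/pi.
Integrating by parts (boundary term plus one more integral), an antiderivative of (-2*x - 3) sin(3*pi*x) is 2*x*cos(3*pi*x)/(3*pi) - 2*sin(3*pi*x)/(9*pi**2) + cos(3*pi*x)/pi; evaluating from 0 to 2: ∫_{0}^{2} (-2*x - 3) sin(3*pi*x) dx = (7/(3*pi)) - (1/pi) = 4/(3*pi).
Summing the pieces and multiplying by (1/2) gives b_6 = -1/(3*pi).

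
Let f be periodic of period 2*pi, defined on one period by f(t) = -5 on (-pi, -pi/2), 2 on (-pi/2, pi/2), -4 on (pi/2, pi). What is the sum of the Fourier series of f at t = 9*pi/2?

-1

t = 9*pi/2 differs from t = pi/2 by 2 full period(s), and the series is 2*pi-periodic.
At t = pi/2 the one-sided limits are f(pi/2^-) = 2 and f(pi/2^+) = -4.
By Dirichlet's theorem the series converges to their average, [(2) + (-4)]/2 = -1.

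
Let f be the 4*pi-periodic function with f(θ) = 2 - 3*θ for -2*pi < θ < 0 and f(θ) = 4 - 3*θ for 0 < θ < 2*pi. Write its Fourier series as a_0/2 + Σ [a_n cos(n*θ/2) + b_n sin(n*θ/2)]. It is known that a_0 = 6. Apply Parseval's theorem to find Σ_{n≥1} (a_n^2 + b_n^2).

Parseval: a_0^2/2 + Σ_{n≥1} (a_n^2+b_n^2) = (1/(2*pi)) ∫_{-2*pi}^{2*pi} f(θ)^2 dθ = -12*pi + 20 + 24*pi**2.
Subtract a_0^2/2 = 18: Σ (a_n^2+b_n^2) = -12*pi + 2 + 24*pi**2.

-12*pi + 2 + 24*pi**2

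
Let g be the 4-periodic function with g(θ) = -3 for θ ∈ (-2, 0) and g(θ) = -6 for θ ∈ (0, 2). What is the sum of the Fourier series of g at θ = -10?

-9/2

θ = -10 differs from θ = -2 by -2 full period(s), and the series is 4-periodic.
At θ = -2 the one-sided limits are g(-2^-) = -6 and g(-2^+) = -3.
By Dirichlet's theorem the series converges to their average, [(-6) + (-3)]/2 = -9/2.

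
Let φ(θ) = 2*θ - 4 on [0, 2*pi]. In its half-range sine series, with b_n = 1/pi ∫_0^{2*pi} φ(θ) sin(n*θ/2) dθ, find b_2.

b_2 = 1/pi ∫_0^{2*pi} (2*θ - 4) sin(θ) dθ.
Integrating by parts (boundary term plus one more integral), an antiderivative of (2*θ - 4) sin(θ) is -2*θ*cos(θ) + 2*sin(θ) + 4*cos(θ); evaluating from 0 to 2*pi: ∫_{0}^{2*pi} (2*θ - 4) sin(θ) dθ = (4 - 4*pi) - (4) = -4*pi.
Hence b_2 = (1/pi)·(-4*pi) = -4.

-4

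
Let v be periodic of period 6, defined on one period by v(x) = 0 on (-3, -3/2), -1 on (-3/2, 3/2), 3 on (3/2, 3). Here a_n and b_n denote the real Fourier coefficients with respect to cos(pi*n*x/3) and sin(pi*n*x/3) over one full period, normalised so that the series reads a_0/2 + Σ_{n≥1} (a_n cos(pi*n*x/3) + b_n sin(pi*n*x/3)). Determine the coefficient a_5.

-1/pi

a_5 = 1/3 ∫_{-3}^{3} v(x) cos(5*pi*x/3) dx.
Split the integral at the breakpoints.
∫_{-3}^{-3/2} (0) cos(5*pi*x/3) dx = 0.
Directly, an antiderivative of (-1) cos(5*pi*x/3) is -3*sin(5*pi*x/3)/(5*pi); evaluating from -3/2 to 3/2: ∫_{-3/2}^{3/2} (-1) cos(5*pi*x/3) dx = (-3/(5*pi)) - (3/(5*pi)) = -6/(5*pi).
Directly, an antiderivative of (3) cos(5*pi*x/3) is 9*sin(5*pi*x/3)/(5*pi); evaluating from 3/2 to 3: ∫_{3/2}^{3} (3) cos(5*pi*x/3) dx = (0) - (9/(5*pi)) = -9/(5*pi).
Summing the pieces and multiplying by (1/3) gives a_5 = -1/pi.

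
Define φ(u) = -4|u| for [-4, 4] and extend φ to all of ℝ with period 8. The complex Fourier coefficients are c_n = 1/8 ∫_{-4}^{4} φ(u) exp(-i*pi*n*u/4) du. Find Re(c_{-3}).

Since φ is real-valued, Re(c_{-3}) = 1/8 ∫_{-4}^{4} φ(u) cos(-3*pi*u/4) du = a_{3}/2.
φ is even and cos(-3*pi*u/4) is even, so the integrand is even: ∫_{-4}^{4} φ(u) cos(-3*pi*u/4) du = 2∫_0^{4} φ(u) cos(-3*pi*u/4) du.
Integrating by parts (boundary term plus one more integral), an antiderivative of (-4*u) cos(-3*pi*u/4) is -16*u*sin(3*pi*u/4)/(3*pi) - 64*cos(3*pi*u/4)/(9*pi**2); evaluating from 0 to 4: ∫_{0}^{4} (-4*u) cos(-3*pi*u/4) du = (64/(9*pi**2)) - (-64/(9*pi**2)) = 128/(9*pi**2).
So ∫_{-4}^{4} φ(u) cos(-3*pi*u/4) du = 256/(9*pi**2).
Hence Re(c_{-3}) = (1/8)·(256/(9*pi**2)) = 32/(9*pi**2).

32/(9*pi**2)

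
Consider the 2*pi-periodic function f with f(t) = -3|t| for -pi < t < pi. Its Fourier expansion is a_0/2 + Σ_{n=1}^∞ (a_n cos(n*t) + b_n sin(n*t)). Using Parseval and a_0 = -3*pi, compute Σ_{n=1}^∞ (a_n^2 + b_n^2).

3*pi**2/2

Parseval: a_0^2/2 + Σ_{n≥1} (a_n^2+b_n^2) = 1/pi ∫_{-pi}^{pi} f(t)^2 dt = 6*pi**2.
Subtract a_0^2/2 = 9*pi**2/2: Σ (a_n^2+b_n^2) = 3*pi**2/2.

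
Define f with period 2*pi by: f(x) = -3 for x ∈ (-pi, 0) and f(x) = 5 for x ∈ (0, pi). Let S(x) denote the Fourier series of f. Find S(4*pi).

x = 4*pi differs from x = 0 by 2 full period(s), and the series is 2*pi-periodic.
At x = 0 the one-sided limits are f(0^-) = -3 and f(0^+) = 5.
By Dirichlet's theorem the series converges to their average, [(-3) + (5)]/2 = 1.

1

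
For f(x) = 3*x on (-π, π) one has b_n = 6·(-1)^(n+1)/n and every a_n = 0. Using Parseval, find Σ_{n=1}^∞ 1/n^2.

pi**2/6

Parseval: Σ b_n^2 = (1/π) ∫_{-π}^{π} f(x)^2 dx = 6*pi**2.
Σ b_n^2 = Σ 36/n^2, so Σ 1/n^2 = (6*pi**2)/36 = pi**2/6.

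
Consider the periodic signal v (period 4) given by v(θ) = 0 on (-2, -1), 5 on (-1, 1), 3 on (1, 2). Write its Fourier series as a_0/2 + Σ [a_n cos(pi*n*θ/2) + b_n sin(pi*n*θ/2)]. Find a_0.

13/2

a_0 = 1/2 ∫_{-2}^{2} v(θ) dθ = 1/2 · (13) = 13/2.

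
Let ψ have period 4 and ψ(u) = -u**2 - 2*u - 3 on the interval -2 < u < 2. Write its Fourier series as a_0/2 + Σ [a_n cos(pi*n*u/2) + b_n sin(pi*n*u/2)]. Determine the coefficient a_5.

a_5 = 1/2 ∫_{-2}^{2} ψ(u) cos(5*pi*u/2) du.
Integrating by parts twice (tabular method), an antiderivative of (-u**2 - 2*u - 3) cos(5*pi*u/2) is -2*u**2*sin(5*pi*u/2)/(5*pi) - 4*u*sin(5*pi*u/2)/(5*pi) - 8*u*cos(5*pi*u/2)/(25*pi**2) - 6*sin(5*pi*u/2)/(5*pi) + 16*sin(5*pi*u/2)/(125*pi**3) - 8*cos(5*pi*u/2)/(25*pi**2); evaluating from -2 to 2: ∫_{-2}^{2} (-u**2 - 2*u - 3) cos(5*pi*u/2) du = (24/(25*pi**2)) - (-8/(25*pi**2)) = 32/(25*pi**2).
Hence a_5 = (1/2)·(32/(25*pi**2)) = 16/(25*pi**2).

16/(25*pi**2)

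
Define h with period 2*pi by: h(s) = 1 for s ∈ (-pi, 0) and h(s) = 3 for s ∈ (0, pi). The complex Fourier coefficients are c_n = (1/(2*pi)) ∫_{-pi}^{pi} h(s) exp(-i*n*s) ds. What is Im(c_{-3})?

Since h is real-valued, Im(c_{-3}) = -(1/(2*pi)) ∫_{-pi}^{pi} h(s) sin(-3*s) ds = b_{3}/2.
Split the integral at the breakpoints.
Directly, an antiderivative of (1) sin(-3*s) is cos(3*s)/3; evaluating from -pi to 0: ∫_{-pi}^{0} (1) sin(-3*s) ds = (1/3) - (-1/3) = 2/3.
Directly, an antiderivative of (3) sin(-3*s) is cos(3*s); evaluating from 0 to pi: ∫_{0}^{pi} (3) sin(-3*s) ds = (-1) - (1) = -2.
So ∫_{-pi}^{pi} h(s) sin(-3*s) ds = -4/3.
Hence Im(c_{-3}) = (-1/(2*pi))·(-4/3) = 2/(3*pi).

2/(3*pi)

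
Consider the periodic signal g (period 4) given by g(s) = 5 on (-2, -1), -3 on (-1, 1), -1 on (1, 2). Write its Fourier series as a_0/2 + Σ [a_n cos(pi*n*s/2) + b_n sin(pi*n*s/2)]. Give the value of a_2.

a_2 = 1/2 ∫_{-2}^{2} g(s) cos(pi*s) ds.
Split the integral at the breakpoints.
Directly, an antiderivative of (5) cos(pi*s) is 5*sin(pi*s)/pi; evaluating from -2 to -1: ∫_{-2}^{-1} (5) cos(pi*s) ds = (0) - (0) = 0.
Directly, an antiderivative of (-3) cos(pi*s) is -3*sin(pi*s)/pi; evaluating from -1 to 1: ∫_{-1}^{1} (-3) cos(pi*s) ds = (0) - (0) = 0.
Directly, an antiderivative of (-1) cos(pi*s) is -sin(pi*s)/pi; evaluating from 1 to 2: ∫_{1}^{2} (-1) cos(pi*s) ds = (0) - (0) = 0.
Summing the pieces and multiplying by (1/2) gives a_2 = 0.

0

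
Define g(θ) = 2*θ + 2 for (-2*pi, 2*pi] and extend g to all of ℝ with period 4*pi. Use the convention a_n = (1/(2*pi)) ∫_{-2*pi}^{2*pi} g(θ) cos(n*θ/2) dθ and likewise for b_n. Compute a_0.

4

a_0 = (1/(2*pi)) ∫_{-2*pi}^{2*pi} g(θ) dθ = (1/(2*pi)) · (8*pi) = 4.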